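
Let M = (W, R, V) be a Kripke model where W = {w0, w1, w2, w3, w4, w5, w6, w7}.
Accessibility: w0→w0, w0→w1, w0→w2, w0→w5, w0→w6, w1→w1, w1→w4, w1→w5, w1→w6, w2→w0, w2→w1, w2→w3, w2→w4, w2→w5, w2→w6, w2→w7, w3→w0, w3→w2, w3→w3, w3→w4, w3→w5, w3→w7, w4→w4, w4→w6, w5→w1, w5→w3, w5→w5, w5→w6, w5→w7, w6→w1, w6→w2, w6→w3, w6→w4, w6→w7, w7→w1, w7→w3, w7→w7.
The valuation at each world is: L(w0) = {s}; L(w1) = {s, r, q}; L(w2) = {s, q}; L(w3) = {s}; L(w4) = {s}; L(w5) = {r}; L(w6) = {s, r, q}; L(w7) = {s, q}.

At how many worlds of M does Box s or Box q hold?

3

Recall that Box ψ holds at a world iff ψ holds at every accessible world, and Dia ψ holds iff ψ holds at some accessible world.
Let φ = Box s or Box q. Evaluate φ at each world:
  w0 (successors {w0, w1, w2, w5, w6}): φ is false.
  w1 (successors {w1, w4, w5, w6}): φ is false.
  w2 (successors {w0, w1, w3, w4, w5, w6, w7}): φ is false.
  w3 (successors {w0, w2, w3, w4, w5, w7}): φ is false.
  w4 (successors {w4, w6}): φ is true.
  w5 (successors {w1, w3, w5, w6, w7}): φ is false.
  w6 (successors {w1, w2, w3, w4, w7}): φ is true.
  w7 (successors {w1, w3, w7}): φ is true.
For instance, at w1:
  At w1: Box s is false, Box q is false, so Box s or Box q is false.
    At w1: Box s requires s at every successor {w1, w4, w5, w6}.
      s fails at w5, so Box s is false at w1.
    At w1: Box q requires q at every successor {w1, w4, w5, w6}.
      q fails at w4, so Box q is false at w1.
Satisfying worlds: {w4, w6, w7}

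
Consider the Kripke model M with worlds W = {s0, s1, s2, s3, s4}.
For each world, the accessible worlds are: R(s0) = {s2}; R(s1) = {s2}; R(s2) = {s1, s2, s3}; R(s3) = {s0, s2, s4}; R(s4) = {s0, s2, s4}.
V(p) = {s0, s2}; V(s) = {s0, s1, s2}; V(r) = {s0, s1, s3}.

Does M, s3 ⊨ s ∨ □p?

Recall that □ψ holds at a world iff ψ holds at every accessible world, and ◇ψ holds iff ψ holds at some accessible world.
At s3: s is false, □p is false, so s ∨ □p is false.
  At s3: □p requires p at every successor {s0, s2, s4}.
    p fails at s4, so □p is false at s3.

No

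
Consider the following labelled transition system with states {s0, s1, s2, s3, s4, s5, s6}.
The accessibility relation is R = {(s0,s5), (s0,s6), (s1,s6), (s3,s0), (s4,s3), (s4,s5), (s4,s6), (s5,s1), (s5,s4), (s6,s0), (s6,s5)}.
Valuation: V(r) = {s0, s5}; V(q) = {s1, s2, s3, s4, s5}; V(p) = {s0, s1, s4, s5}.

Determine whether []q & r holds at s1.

No

Recall that []ψ holds at a world iff ψ holds at every accessible world, and <>ψ holds iff ψ holds at some accessible world.
At s1: []q is false, r is false, so []q & r is false.
  At s1: []q requires q at every successor {s6}.
    q fails at s6, so []q is false at s1.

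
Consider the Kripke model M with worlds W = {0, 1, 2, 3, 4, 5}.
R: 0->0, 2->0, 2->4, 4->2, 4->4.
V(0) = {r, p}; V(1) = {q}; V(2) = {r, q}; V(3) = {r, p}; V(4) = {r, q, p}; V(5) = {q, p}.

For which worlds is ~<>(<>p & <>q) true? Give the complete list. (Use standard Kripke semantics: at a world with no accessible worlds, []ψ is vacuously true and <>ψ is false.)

0, 1, 3, 5

Let φ = ~<>(<>p & <>q). Evaluate φ at each world:
  0 (successors {0}): φ is true.
  1 (successors ∅): φ is true.
  2 (successors {0, 4}): φ is false.
  3 (successors ∅): φ is true.
  4 (successors {2, 4}): φ is false.
  5 (successors ∅): φ is true.
For instance, at 2:
  At 2: <>(<>p & <>q) is true, so ~<>(<>p & <>q) is false.
    At 2: <>(<>p & <>q) requires <>p & <>q at some successor in {0, 4}.
      <>p & <>q holds at 4, so <>(<>p & <>q) is true at 2.
Satisfying worlds: {0, 1, 3, 5}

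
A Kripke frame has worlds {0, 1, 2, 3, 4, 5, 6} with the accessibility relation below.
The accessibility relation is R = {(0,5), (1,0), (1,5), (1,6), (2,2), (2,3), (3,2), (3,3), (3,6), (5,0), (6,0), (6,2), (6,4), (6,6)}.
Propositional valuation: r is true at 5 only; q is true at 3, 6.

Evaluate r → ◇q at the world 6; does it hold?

At 6: r is false, ◇q is true, so r → ◇q is true.
  At 6: ◇q requires q at some successor in {0, 2, 4, 6}.
    q holds at 6, so ◇q is true at 6.

Yes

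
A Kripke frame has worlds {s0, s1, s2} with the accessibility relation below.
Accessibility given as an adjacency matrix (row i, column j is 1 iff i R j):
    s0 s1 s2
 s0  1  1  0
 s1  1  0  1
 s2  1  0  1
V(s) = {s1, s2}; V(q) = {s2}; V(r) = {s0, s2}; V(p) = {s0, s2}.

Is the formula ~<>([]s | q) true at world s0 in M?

Recall that []ψ holds at a world iff ψ holds at every accessible world, and <>ψ holds iff ψ holds at some accessible world.
At s0: <>([]s | q) is false, so ~<>([]s | q) is true.
  At s0: <>([]s | q) requires []s | q at some successor in {s0, s1}.
    At s0: []s | q is false.
    At s1: []s | q is false.
  So <>([]s | q) is false at s0.

Yes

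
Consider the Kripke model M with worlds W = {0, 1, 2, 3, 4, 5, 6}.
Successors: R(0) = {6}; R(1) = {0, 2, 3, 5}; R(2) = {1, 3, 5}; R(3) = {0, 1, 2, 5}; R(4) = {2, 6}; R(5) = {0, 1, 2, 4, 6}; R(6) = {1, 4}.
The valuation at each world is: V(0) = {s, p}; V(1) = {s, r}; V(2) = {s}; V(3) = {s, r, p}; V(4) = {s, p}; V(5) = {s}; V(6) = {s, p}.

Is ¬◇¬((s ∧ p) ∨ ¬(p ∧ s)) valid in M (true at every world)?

Let φ = ¬◇¬((s ∧ p) ∨ ¬(p ∧ s)). Evaluate φ at each world:
  0 (successors {6}): φ is true.
  1 (successors {0, 2, 3, 5}): φ is true.
  2 (successors {1, 3, 5}): φ is true.
  3 (successors {0, 1, 2, 5}): φ is true.
  4 (successors {2, 6}): φ is true.
  5 (successors {0, 1, 2, 4, 6}): φ is true.
  6 (successors {1, 4}): φ is true.
For instance, at 1:
  At 1: ◇¬((s ∧ p) ∨ ¬(p ∧ s)) is false, so ¬◇¬((s ∧ p) ∨ ¬(p ∧ s)) is true.
    At 1: ◇¬((s ∧ p) ∨ ¬(p ∧ s)) requires ¬((s ∧ p) ∨ ¬(p ∧ s)) at some successor in {0, 2, 3, 5}.
      At 0: ¬((s ∧ p) ∨ ¬(p ∧ s)) is false.
      At 2: ¬((s ∧ p) ∨ ¬(p ∧ s)) is false.
      At 3: ¬((s ∧ p) ∨ ¬(p ∧ s)) is false.
      At 5: ¬((s ∧ p) ∨ ¬(p ∧ s)) is false.
    So ◇¬((s ∧ p) ∨ ¬(p ∧ s)) is false at 1.

Yes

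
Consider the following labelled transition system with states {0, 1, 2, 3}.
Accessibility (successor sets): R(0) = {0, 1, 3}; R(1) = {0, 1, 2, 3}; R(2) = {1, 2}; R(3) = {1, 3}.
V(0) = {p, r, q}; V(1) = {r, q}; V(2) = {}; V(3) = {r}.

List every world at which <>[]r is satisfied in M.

Recall that []ψ holds at a world iff ψ holds at every accessible world, and <>ψ holds iff ψ holds at some accessible world.
Let φ = <>[]r. Evaluate φ at each world:
  0 (successors {0, 1, 3}): φ is true.
  1 (successors {0, 1, 2, 3}): φ is true.
  2 (successors {1, 2}): φ is false.
  3 (successors {1, 3}): φ is true.
For instance, at 0:
  At 0: <>[]r requires []r at some successor in {0, 1, 3}.
    []r holds at 0, so <>[]r is true at 0.
      At 0: []r requires r at every successor {0, 1, 3}.
        At 0: r is true.
        At 1: r is true.
        At 3: r is true.
      So []r is true at 0.
Satisfying worlds: {0, 1, 3}

0, 1, 3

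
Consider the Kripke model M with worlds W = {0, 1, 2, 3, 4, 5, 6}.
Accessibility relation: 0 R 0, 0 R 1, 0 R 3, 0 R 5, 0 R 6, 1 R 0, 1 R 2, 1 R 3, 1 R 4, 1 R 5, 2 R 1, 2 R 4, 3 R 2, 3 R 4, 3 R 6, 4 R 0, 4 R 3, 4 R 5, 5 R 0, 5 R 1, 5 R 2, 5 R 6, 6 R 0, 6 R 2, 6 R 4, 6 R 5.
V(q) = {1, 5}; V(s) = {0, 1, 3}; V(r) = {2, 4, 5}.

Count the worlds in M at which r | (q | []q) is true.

4

Let φ = r | (q | []q). Evaluate φ at each world:
  0 (successors {0, 1, 3, 5, 6}): φ is false.
  1 (successors {0, 2, 3, 4, 5}): φ is true.
  2 (successors {1, 4}): φ is true.
  3 (successors {2, 4, 6}): φ is false.
  4 (successors {0, 3, 5}): φ is true.
  5 (successors {0, 1, 2, 6}): φ is true.
  6 (successors {0, 2, 4, 5}): φ is false.
For instance, at 5:
  At 5: r is true, q | []q is true, so r | (q | []q) is true.
    At 5: q is true, []q is false, so q | []q is true.
      At 5: []q requires q at every successor {0, 1, 2, 6}.
        q fails at 0, so []q is false at 5.
Satisfying worlds: {1, 2, 4, 5}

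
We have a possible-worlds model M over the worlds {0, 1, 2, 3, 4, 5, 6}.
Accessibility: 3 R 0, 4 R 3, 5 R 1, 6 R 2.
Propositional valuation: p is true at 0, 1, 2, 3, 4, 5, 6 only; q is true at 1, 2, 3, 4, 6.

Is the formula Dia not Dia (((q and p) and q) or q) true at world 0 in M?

At 0: no accessible worlds, so Dia not Dia (((q and p) and q) or q) is false.

No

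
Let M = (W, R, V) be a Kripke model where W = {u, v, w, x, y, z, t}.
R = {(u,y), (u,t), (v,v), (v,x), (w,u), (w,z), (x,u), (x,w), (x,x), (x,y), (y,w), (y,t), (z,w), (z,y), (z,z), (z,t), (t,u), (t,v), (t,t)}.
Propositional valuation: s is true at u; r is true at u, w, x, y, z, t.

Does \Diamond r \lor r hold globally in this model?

Let φ = \Diamond r \lor r. Evaluate φ at each world:
  u (successors {y, t}): φ is true.
  v (successors {v, x}): φ is true.
  w (successors {u, z}): φ is true.
  x (successors {u, w, x, y}): φ is true.
  y (successors {w, t}): φ is true.
  z (successors {w, y, z, t}): φ is true.
  t (successors {u, v, t}): φ is true.
For instance, at t:
  At t: \Diamond r is true, r is true, so \Diamond r \lor r is true.
    At t: \Diamond r requires r at some successor in {u, v, t}.
      r holds at u, so \Diamond r is true at t.

Yes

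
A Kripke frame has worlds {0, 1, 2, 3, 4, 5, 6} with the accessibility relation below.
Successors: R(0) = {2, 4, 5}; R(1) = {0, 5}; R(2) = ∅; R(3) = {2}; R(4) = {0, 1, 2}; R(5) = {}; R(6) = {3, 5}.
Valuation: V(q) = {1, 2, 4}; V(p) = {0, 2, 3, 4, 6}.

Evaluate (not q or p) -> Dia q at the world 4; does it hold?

Yes

At 4: not q or p is true, Dia q is true, so (not q or p) -> Dia q is true.
  At 4: Dia q requires q at some successor in {0, 1, 2}.
    q holds at 1, so Dia q is true at 4.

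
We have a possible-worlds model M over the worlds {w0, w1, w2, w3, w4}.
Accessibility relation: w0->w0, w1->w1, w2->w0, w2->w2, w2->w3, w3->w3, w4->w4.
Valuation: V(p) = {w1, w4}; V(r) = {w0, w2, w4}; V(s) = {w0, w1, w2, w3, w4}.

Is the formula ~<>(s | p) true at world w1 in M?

At w1: <>(s | p) is true, so ~<>(s | p) is false.
  At w1: <>(s | p) requires s | p at some successor in {w1}.
    s | p holds at w1, so <>(s | p) is true at w1.

No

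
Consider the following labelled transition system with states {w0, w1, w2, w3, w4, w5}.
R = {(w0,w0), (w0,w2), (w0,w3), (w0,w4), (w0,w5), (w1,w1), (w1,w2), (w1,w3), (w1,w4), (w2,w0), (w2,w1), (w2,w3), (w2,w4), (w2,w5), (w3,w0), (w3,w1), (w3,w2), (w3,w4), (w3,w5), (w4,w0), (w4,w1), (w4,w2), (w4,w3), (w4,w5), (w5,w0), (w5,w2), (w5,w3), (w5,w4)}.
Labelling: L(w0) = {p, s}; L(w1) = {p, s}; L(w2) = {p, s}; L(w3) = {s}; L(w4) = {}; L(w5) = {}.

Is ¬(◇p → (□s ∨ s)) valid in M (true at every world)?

Recall that □ψ holds at a world iff ψ holds at every accessible world, and ◇ψ holds iff ψ holds at some accessible world.
Let φ = ¬(◇p → (□s ∨ s)). Evaluate φ at each world:
  w0 (successors {w0, w2, w3, w4, w5}): φ is false.
  w1 (successors {w1, w2, w3, w4}): φ is false.
  w2 (successors {w0, w1, w3, w4, w5}): φ is false.
  w3 (successors {w0, w1, w2, w4, w5}): φ is false.
  w4 (successors {w0, w1, w2, w3, w5}): φ is true.
  w5 (successors {w0, w2, w3, w4}): φ is true.
Detail at w0 (counterexample):
  At w0: ◇p → (□s ∨ s) is true, so ¬(◇p → (□s ∨ s)) is false.
    At w0: ◇p is true, □s ∨ s is true, so ◇p → (□s ∨ s) is true.
      At w0: ◇p requires p at some successor in {w0, w2, w3, w4, w5}.
        p holds at w0, so ◇p is true at w0.
      At w0: □s is false, s is true, so □s ∨ s is true.

No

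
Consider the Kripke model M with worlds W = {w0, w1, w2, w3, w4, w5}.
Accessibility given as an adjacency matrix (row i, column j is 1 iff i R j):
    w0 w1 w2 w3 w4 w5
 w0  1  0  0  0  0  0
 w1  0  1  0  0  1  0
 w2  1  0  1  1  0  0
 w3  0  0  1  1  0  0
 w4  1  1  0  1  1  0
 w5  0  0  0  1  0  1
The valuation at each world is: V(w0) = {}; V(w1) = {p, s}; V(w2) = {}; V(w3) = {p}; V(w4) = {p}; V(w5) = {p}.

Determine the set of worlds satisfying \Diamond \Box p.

w1, w4, w5

Let φ = \Diamond \Box p. Evaluate φ at each world:
  w0 (successors {w0}): φ is false.
  w1 (successors {w1, w4}): φ is true.
  w2 (successors {w0, w2, w3}): φ is false.
  w3 (successors {w2, w3}): φ is false.
  w4 (successors {w0, w1, w3, w4}): φ is true.
  w5 (successors {w3, w5}): φ is true.
For instance, at w3:
  At w3: \Diamond \Box p requires \Box p at some successor in {w2, w3}.
    At w2: \Box p is false.
    At w3: \Box p is false.
  So \Diamond \Box p is false at w3.
Satisfying worlds: {w1, w4, w5}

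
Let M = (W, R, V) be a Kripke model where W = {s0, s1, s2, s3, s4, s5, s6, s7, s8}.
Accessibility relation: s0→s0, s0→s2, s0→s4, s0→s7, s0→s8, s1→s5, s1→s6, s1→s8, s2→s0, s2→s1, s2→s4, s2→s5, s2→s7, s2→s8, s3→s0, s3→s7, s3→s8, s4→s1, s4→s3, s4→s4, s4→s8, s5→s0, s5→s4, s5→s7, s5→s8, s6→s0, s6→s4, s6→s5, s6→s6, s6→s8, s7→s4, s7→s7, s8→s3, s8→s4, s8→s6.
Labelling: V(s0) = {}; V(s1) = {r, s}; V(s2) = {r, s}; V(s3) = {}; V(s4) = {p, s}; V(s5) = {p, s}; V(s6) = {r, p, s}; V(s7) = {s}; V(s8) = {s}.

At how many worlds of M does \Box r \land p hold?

0

Let φ = \Box r \land p. Evaluate φ at each world:
  s0 (successors {s0, s2, s4, s7, s8}): φ is false.
  s1 (successors {s5, s6, s8}): φ is false.
  s2 (successors {s0, s1, s4, s5, s7, s8}): φ is false.
  s3 (successors {s0, s7, s8}): φ is false.
  s4 (successors {s1, s3, s4, s8}): φ is false.
  s5 (successors {s0, s4, s7, s8}): φ is false.
  s6 (successors {s0, s4, s5, s6, s8}): φ is false.
  s7 (successors {s4, s7}): φ is false.
  s8 (successors {s3, s4, s6}): φ is false.
For instance, at s0:
  At s0: \Box r is false, p is false, so \Box r \land p is false.
    At s0: \Box r requires r at every successor {s0, s2, s4, s7, s8}.
      r fails at s0, so \Box r is false at s0.
Satisfying worlds: none.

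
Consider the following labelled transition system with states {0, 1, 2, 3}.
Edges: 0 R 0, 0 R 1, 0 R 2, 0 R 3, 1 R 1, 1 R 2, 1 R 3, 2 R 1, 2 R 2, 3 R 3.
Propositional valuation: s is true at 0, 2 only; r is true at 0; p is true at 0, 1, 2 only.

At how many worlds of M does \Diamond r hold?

1

Let φ = \Diamond r. Evaluate φ at each world:
  0 (successors {0, 1, 2, 3}): φ is true.
  1 (successors {1, 2, 3}): φ is false.
  2 (successors {1, 2}): φ is false.
  3 (successors {3}): φ is false.
For instance, at 2:
  At 2: \Diamond r requires r at some successor in {1, 2}.
    At 1: r is false.
    At 2: r is false.
  So \Diamond r is false at 2.
Satisfying worlds: {0}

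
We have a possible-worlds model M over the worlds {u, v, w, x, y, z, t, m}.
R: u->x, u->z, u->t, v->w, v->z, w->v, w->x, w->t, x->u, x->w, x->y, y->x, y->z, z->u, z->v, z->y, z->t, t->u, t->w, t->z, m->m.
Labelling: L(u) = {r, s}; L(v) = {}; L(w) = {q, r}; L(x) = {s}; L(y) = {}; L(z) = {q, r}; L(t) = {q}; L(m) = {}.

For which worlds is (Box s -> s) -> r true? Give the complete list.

u, w, z

Let φ = (Box s -> s) -> r. Evaluate φ at each world:
  u (successors {x, z, t}): φ is true.
  v (successors {w, z}): φ is false.
  w (successors {v, x, t}): φ is true.
  x (successors {u, w, y}): φ is false.
  y (successors {x, z}): φ is false.
  z (successors {u, v, y, t}): φ is true.
  t (successors {u, w, z}): φ is false.
  m (successors {m}): φ is false.
For instance, at u:
  At u: Box s -> s is true, r is true, so (Box s -> s) -> r is true.
    At u: Box s is false, s is true, so Box s -> s is true.
      At u: Box s requires s at every successor {x, z, t}.
        s fails at z, so Box s is false at u.
Satisfying worlds: {u, w, z}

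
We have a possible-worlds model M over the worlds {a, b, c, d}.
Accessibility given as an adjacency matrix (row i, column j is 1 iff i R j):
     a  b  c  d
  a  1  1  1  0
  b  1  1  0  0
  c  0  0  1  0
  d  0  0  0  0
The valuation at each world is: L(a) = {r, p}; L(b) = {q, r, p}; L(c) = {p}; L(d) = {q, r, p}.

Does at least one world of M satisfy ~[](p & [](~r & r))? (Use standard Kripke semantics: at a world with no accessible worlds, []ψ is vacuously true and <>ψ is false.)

Let φ = ~[](p & [](~r & r)). Evaluate φ at each world:
  a (successors {a, b, c}): φ is true.
  b (successors {a, b}): φ is true.
  c (successors {c}): φ is true.
  d (successors ∅): φ is false.
Detail at a (witness):
  At a: [](p & [](~r & r)) is false, so ~[](p & [](~r & r)) is true.
    At a: [](p & [](~r & r)) requires p & [](~r & r) at every successor {a, b, c}.
      p & [](~r & r) fails at a, so [](p & [](~r & r)) is false at a.

Yes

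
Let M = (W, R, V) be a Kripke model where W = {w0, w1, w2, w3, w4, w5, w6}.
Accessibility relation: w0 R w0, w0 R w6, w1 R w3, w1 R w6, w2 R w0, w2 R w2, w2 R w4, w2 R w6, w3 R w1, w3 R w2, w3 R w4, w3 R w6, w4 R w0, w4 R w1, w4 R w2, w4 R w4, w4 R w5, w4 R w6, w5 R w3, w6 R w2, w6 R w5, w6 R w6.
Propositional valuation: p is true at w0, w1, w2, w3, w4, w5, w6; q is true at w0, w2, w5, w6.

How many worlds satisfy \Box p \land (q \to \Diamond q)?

6

Let φ = \Box p \land (q \to \Diamond q). Evaluate φ at each world:
  w0 (successors {w0, w6}): φ is true.
  w1 (successors {w3, w6}): φ is true.
  w2 (successors {w0, w2, w4, w6}): φ is true.
  w3 (successors {w1, w2, w4, w6}): φ is true.
  w4 (successors {w0, w1, w2, w4, w5, w6}): φ is true.
  w5 (successors {w3}): φ is false.
  w6 (successors {w2, w5, w6}): φ is true.
For instance, at w5:
  At w5: \Box p is true, q \to \Diamond q is false, so \Box p \land (q \to \Diamond q) is false.
    At w5: \Box p requires p at every successor {w3}.
      At w3: p is true.
    So \Box p is true at w5.
    At w5: q is true, \Diamond q is false, so q \to \Diamond q is false.
      At w5: \Diamond q requires q at some successor in {w3}.
        At w3: q is false.
      So \Diamond q is false at w5.
Satisfying worlds: {w0, w1, w2, w3, w4, w6}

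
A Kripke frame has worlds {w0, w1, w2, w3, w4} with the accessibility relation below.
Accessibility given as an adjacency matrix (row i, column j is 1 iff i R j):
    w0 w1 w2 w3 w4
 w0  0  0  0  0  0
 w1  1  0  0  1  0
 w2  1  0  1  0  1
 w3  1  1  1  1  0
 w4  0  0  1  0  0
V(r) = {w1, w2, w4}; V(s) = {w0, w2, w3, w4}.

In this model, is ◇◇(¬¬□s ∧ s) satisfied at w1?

Yes

At w1: ◇◇(¬¬□s ∧ s) requires ◇(¬¬□s ∧ s) at some successor in {w0, w3}.
  ◇(¬¬□s ∧ s) holds at w3, so ◇◇(¬¬□s ∧ s) is true at w1.
    At w3: ◇(¬¬□s ∧ s) requires ¬¬□s ∧ s at some successor in {w0, w1, w2, w3}.
      ¬¬□s ∧ s holds at w0, so ◇(¬¬□s ∧ s) is true at w3.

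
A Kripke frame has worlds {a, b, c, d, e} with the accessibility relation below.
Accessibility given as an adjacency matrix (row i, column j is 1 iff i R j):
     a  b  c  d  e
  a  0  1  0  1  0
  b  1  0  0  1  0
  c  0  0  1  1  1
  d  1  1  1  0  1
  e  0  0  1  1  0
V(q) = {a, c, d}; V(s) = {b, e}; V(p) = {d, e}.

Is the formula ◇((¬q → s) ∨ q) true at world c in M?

Yes

At c: ◇((¬q → s) ∨ q) requires (¬q → s) ∨ q at some successor in {c, d, e}.
  (¬q → s) ∨ q holds at c, so ◇((¬q → s) ∨ q) is true at c.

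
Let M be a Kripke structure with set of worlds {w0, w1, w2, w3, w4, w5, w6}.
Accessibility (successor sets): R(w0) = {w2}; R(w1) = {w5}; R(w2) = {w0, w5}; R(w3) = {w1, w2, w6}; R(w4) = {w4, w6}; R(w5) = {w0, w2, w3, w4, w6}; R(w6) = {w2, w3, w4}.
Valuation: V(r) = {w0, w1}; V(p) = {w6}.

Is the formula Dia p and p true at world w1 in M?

No

At w1: Dia p is false, p is false, so Dia p and p is false.
  At w1: Dia p requires p at some successor in {w5}.
    At w5: p is false.
  So Dia p is false at w1.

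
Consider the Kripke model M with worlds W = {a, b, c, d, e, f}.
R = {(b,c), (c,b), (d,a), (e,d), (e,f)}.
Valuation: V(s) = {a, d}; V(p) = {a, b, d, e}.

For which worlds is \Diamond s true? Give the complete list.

d, e

Let φ = \Diamond s. Evaluate φ at each world:
  a (successors ∅): φ is false.
  b (successors {c}): φ is false.
  c (successors {b}): φ is false.
  d (successors {a}): φ is true.
  e (successors {d, f}): φ is true.
  f (successors ∅): φ is false.
For instance, at b:
  At b: \Diamond s requires s at some successor in {c}.
    At c: s is false.
  So \Diamond s is false at b.
Satisfying worlds: {d, e}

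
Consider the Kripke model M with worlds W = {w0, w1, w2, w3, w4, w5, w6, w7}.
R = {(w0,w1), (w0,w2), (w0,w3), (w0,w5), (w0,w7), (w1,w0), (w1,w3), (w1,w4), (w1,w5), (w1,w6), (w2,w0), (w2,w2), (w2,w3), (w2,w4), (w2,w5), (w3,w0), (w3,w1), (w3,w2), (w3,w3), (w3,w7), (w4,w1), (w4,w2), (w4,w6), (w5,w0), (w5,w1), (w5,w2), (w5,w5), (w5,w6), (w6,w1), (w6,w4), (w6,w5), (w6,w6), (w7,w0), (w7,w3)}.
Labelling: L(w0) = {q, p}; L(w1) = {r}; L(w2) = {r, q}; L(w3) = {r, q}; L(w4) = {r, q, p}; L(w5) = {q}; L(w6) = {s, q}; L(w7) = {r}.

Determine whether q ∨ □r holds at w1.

Recall that □ψ holds at a world iff ψ holds at every accessible world, and ◇ψ holds iff ψ holds at some accessible world.
At w1: q is false, □r is false, so q ∨ □r is false.
  At w1: □r requires r at every successor {w0, w3, w4, w5, w6}.
    r fails at w0, so □r is false at w1.

No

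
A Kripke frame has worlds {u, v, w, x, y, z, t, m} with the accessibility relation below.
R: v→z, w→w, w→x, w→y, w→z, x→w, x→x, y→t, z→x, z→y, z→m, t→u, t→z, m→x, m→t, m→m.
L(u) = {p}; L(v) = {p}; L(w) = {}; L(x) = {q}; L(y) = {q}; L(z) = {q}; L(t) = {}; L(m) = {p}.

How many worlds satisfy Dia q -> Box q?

3

Let φ = Dia q -> Box q. Evaluate φ at each world:
  u (successors ∅): φ is true.
  v (successors {z}): φ is true.
  w (successors {w, x, y, z}): φ is false.
  x (successors {w, x}): φ is false.
  y (successors {t}): φ is true.
  z (successors {x, y, m}): φ is false.
  t (successors {u, z}): φ is false.
  m (successors {x, t, m}): φ is false.
For instance, at x:
  At x: Dia q is true, Box q is false, so Dia q -> Box q is false.
    At x: Dia q requires q at some successor in {w, x}.
      q holds at x, so Dia q is true at x.
    At x: Box q requires q at every successor {w, x}.
      q fails at w, so Box q is false at x.
Satisfying worlds: {u, v, y}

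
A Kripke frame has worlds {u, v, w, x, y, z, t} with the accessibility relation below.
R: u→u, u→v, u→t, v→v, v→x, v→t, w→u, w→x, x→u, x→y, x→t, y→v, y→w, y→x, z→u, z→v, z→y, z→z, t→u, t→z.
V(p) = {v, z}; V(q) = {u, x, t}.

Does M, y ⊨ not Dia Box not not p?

At y: Dia Box not not p is false, so not Dia Box not not p is true.
  At y: Dia Box not not p requires Box not not p at some successor in {v, w, x}.
    At v: Box not not p is false.
    At w: Box not not p is false.
    At x: Box not not p is false.
  So Dia Box not not p is false at y.

Yes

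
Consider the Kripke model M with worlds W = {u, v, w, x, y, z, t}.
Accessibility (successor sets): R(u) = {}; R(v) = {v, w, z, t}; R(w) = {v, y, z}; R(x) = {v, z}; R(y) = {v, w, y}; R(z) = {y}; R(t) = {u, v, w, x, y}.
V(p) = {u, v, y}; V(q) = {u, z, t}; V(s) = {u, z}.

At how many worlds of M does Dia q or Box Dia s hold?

5

Recall that Box ψ holds at a world iff ψ holds at every accessible world, and Dia ψ holds iff ψ holds at some accessible world.
Let φ = Dia q or Box Dia s. Evaluate φ at each world:
  u (successors ∅): φ is true.
  v (successors {v, w, z, t}): φ is true.
  w (successors {v, y, z}): φ is true.
  x (successors {v, z}): φ is true.
  y (successors {v, w, y}): φ is false.
  z (successors {y}): φ is false.
  t (successors {u, v, w, x, y}): φ is true.
For instance, at v:
  At v: Dia q is true, Box Dia s is false, so Dia q or Box Dia s is true.
    At v: Dia q requires q at some successor in {v, w, z, t}.
      q holds at z, so Dia q is true at v.
    At v: Box Dia s requires Dia s at every successor {v, w, z, t}.
      Dia s fails at z, so Box Dia s is false at v.
Satisfying worlds: {u, v, w, x, t}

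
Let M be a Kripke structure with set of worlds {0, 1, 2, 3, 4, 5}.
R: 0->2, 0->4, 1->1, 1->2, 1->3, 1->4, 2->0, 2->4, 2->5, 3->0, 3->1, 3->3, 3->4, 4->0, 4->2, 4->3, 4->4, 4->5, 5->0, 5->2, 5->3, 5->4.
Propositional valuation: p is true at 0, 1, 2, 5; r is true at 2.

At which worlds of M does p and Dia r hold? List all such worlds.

0, 1, 5

Let φ = p and Dia r. Evaluate φ at each world:
  0 (successors {2, 4}): φ is true.
  1 (successors {1, 2, 3, 4}): φ is true.
  2 (successors {0, 4, 5}): φ is false.
  3 (successors {0, 1, 3, 4}): φ is false.
  4 (successors {0, 2, 3, 4, 5}): φ is false.
  5 (successors {0, 2, 3, 4}): φ is true.
For instance, at 1:
  At 1: p is true, Dia r is true, so p and Dia r is true.
    At 1: Dia r requires r at some successor in {1, 2, 3, 4}.
      r holds at 2, so Dia r is true at 1.
Satisfying worlds: {0, 1, 5}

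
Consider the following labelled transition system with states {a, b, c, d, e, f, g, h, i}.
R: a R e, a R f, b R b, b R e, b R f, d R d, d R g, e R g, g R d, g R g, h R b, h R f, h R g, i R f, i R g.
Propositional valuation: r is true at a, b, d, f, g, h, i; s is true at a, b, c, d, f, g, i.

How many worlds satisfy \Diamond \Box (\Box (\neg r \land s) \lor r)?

Recall that \Box ψ holds at a world iff ψ holds at every accessible world, and \Diamond ψ holds iff ψ holds at some accessible world.
Let φ = \Diamond \Box (\Box (\neg r \land s) \lor r). Evaluate φ at each world:
  a (successors {e, f}): φ is true.
  b (successors {b, e, f}): φ is true.
  c (successors ∅): φ is false.
  d (successors {d, g}): φ is true.
  e (successors {g}): φ is true.
  f (successors ∅): φ is false.
  g (successors {d, g}): φ is true.
  h (successors {b, f, g}): φ is true.
  i (successors {f, g}): φ is true.
For instance, at e:
  At e: \Diamond \Box (\Box (\neg r \land s) \lor r) requires \Box (\Box (\neg r \land s) \lor r) at some successor in {g}.
    \Box (\Box (\neg r \land s) \lor r) holds at g, so \Diamond \Box (\Box (\neg r \land s) \lor r) is true at e.
      At g: \Box (\Box (\neg r \land s) \lor r) requires \Box (\neg r \land s) \lor r at every successor {d, g}.
        At d: \Box (\neg r \land s) \lor r is true.
        At g: \Box (\neg r \land s) \lor r is true.
      So \Box (\Box (\neg r \land s) \lor r) is true at g.
Satisfying worlds: {a, b, d, e, g, h, i}

7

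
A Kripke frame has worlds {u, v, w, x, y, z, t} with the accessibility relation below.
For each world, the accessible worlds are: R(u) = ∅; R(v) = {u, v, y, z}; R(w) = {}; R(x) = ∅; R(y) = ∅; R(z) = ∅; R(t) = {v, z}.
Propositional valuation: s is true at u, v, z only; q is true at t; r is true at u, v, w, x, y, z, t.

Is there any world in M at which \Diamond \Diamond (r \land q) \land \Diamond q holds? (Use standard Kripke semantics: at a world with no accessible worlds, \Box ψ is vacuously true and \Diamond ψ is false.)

No

Let φ = \Diamond \Diamond (r \land q) \land \Diamond q. Evaluate φ at each world:
  u (successors ∅): φ is false.
  v (successors {u, v, y, z}): φ is false.
  w (successors ∅): φ is false.
  x (successors ∅): φ is false.
  y (successors ∅): φ is false.
  z (successors ∅): φ is false.
  t (successors {v, z}): φ is false.
For instance, at v:
  At v: \Diamond \Diamond (r \land q) is false, \Diamond q is false, so \Diamond \Diamond (r \land q) \land \Diamond q is false.
    At v: \Diamond \Diamond (r \land q) requires \Diamond (r \land q) at some successor in {u, v, y, z}.
      At u: \Diamond (r \land q) is false.
      At v: \Diamond (r \land q) is false.
      At y: \Diamond (r \land q) is false.
      At z: \Diamond (r \land q) is false.
    So \Diamond \Diamond (r \land q) is false at v.
    At v: \Diamond q requires q at some successor in {u, v, y, z}.
      At u: q is false.
      At v: q is false.
      At y: q is false.
      At z: q is false.
    So \Diamond q is false at v.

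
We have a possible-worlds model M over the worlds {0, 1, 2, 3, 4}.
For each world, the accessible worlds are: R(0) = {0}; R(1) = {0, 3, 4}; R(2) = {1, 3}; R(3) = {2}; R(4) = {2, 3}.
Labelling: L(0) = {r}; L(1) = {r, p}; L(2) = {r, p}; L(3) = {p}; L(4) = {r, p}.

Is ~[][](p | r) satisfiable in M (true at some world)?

No

Let φ = ~[][](p | r). Evaluate φ at each world:
  0 (successors {0}): φ is false.
  1 (successors {0, 3, 4}): φ is false.
  2 (successors {1, 3}): φ is false.
  3 (successors {2}): φ is false.
  4 (successors {2, 3}): φ is false.
For instance, at 0:
  At 0: [][](p | r) is true, so ~[][](p | r) is false.
    At 0: [][](p | r) requires [](p | r) at every successor {0}.
      At 0: [](p | r) is true.
    So [][](p | r) is true at 0.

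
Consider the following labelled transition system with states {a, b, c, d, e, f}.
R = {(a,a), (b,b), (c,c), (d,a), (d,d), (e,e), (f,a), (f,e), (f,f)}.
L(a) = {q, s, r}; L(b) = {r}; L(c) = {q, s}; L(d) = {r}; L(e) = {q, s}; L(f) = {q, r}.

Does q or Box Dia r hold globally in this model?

Let φ = q or Box Dia r. Evaluate φ at each world:
  a (successors {a}): φ is true.
  b (successors {b}): φ is true.
  c (successors {c}): φ is true.
  d (successors {a, d}): φ is true.
  e (successors {e}): φ is true.
  f (successors {a, e, f}): φ is true.
For instance, at b:
  At b: q is false, Box Dia r is true, so q or Box Dia r is true.
    At b: Box Dia r requires Dia r at every successor {b}.
      At b: Dia r is true.
    So Box Dia r is true at b.

Yes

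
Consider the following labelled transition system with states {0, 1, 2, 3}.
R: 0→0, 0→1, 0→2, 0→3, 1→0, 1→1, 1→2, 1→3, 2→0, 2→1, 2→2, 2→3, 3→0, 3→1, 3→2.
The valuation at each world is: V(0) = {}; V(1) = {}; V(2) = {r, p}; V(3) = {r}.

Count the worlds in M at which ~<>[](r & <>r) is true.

4

Let φ = ~<>[](r & <>r). Evaluate φ at each world:
  0 (successors {0, 1, 2, 3}): φ is true.
  1 (successors {0, 1, 2, 3}): φ is true.
  2 (successors {0, 1, 2, 3}): φ is true.
  3 (successors {0, 1, 2}): φ is true.
For instance, at 3:
  At 3: <>[](r & <>r) is false, so ~<>[](r & <>r) is true.
    At 3: <>[](r & <>r) requires [](r & <>r) at some successor in {0, 1, 2}.
      At 0: [](r & <>r) is false.
      At 1: [](r & <>r) is false.
      At 2: [](r & <>r) is false.
    So <>[](r & <>r) is false at 3.
Satisfying worlds: {0, 1, 2, 3}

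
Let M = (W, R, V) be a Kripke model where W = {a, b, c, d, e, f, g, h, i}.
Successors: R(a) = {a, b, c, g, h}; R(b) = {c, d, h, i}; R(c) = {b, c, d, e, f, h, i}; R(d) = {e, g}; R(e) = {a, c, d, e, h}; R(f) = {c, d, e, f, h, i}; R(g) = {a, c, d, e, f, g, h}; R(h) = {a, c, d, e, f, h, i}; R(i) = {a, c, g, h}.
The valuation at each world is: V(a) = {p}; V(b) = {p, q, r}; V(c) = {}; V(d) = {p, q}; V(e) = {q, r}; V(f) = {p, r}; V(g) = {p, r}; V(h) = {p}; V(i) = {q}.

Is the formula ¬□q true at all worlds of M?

Yes

Let φ = ¬□q. Evaluate φ at each world:
  a (successors {a, b, c, g, h}): φ is true.
  b (successors {c, d, h, i}): φ is true.
  c (successors {b, c, d, e, f, h, i}): φ is true.
  d (successors {e, g}): φ is true.
  e (successors {a, c, d, e, h}): φ is true.
  f (successors {c, d, e, f, h, i}): φ is true.
  g (successors {a, c, d, e, f, g, h}): φ is true.
  h (successors {a, c, d, e, f, h, i}): φ is true.
  i (successors {a, c, g, h}): φ is true.
For instance, at g:
  At g: □q is false, so ¬□q is true.
    At g: □q requires q at every successor {a, c, d, e, f, g, h}.
      q fails at a, so □q is false at g.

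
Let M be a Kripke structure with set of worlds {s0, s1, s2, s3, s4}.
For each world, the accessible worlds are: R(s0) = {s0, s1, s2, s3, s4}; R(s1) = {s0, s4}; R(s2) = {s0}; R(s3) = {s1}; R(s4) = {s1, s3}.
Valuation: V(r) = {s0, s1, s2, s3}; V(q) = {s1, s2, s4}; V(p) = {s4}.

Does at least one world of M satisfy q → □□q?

Recall that □ψ holds at a world iff ψ holds at every accessible world, and ◇ψ holds iff ψ holds at some accessible world.
Let φ = q → □□q. Evaluate φ at each world:
  s0 (successors {s0, s1, s2, s3, s4}): φ is true.
  s1 (successors {s0, s4}): φ is false.
  s2 (successors {s0}): φ is false.
  s3 (successors {s1}): φ is true.
  s4 (successors {s1, s3}): φ is false.
Detail at s0 (witness):
  At s0: q is false, □□q is false, so q → □□q is true.
    At s0: □□q requires □q at every successor {s0, s1, s2, s3, s4}.
      □q fails at s0, so □□q is false at s0.

Yes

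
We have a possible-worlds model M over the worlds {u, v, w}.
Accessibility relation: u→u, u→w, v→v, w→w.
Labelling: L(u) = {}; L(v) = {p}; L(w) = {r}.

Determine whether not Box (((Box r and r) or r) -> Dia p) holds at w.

Yes

At w: Box (((Box r and r) or r) -> Dia p) is false, so not Box (((Box r and r) or r) -> Dia p) is true.
  At w: Box (((Box r and r) or r) -> Dia p) requires ((Box r and r) or r) -> Dia p at every successor {w}.
    ((Box r and r) or r) -> Dia p fails at w, so Box (((Box r and r) or r) -> Dia p) is false at w.
      At w: (Box r and r) or r is true, Dia p is false, so ((Box r and r) or r) -> Dia p is false.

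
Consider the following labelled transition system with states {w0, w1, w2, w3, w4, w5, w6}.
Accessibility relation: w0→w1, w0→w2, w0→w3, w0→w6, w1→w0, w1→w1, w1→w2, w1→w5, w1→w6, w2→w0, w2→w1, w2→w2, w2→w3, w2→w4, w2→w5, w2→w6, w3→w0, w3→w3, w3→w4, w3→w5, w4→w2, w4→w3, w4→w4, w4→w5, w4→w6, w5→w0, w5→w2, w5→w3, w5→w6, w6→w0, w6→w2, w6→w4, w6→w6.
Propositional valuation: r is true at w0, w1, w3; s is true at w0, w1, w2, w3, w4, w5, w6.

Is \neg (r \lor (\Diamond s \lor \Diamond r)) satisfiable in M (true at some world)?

Recall that \Diamond ψ holds at a world iff ψ holds at some accessible world.
Let φ = \neg (r \lor (\Diamond s \lor \Diamond r)). Evaluate φ at each world:
  w0 (successors {w1, w2, w3, w6}): φ is false.
  w1 (successors {w0, w1, w2, w5, w6}): φ is false.
  w2 (successors {w0, w1, w2, w3, w4, w5, w6}): φ is false.
  w3 (successors {w0, w3, w4, w5}): φ is false.
  w4 (successors {w2, w3, w4, w5, w6}): φ is false.
  w5 (successors {w0, w2, w3, w6}): φ is false.
  w6 (successors {w0, w2, w4, w6}): φ is false.
For instance, at w1:
  At w1: r \lor (\Diamond s \lor \Diamond r) is true, so \neg (r \lor (\Diamond s \lor \Diamond r)) is false.
    At w1: r is true, \Diamond s \lor \Diamond r is true, so r \lor (\Diamond s \lor \Diamond r) is true.
      At w1: \Diamond s is true, \Diamond r is true, so \Diamond s \lor \Diamond r is true.

No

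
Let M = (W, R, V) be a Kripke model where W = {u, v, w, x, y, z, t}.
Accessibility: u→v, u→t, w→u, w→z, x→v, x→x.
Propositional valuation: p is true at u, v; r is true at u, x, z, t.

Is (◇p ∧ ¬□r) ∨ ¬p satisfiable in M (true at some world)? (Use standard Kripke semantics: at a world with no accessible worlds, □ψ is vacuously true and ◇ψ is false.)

Recall that □ψ holds at a world iff ψ holds at every accessible world, and ◇ψ holds iff ψ holds at some accessible world.
Let φ = (◇p ∧ ¬□r) ∨ ¬p. Evaluate φ at each world:
  u (successors {v, t}): φ is true.
  v (successors ∅): φ is false.
  w (successors {u, z}): φ is true.
  x (successors {v, x}): φ is true.
  y (successors ∅): φ is true.
  z (successors ∅): φ is true.
  t (successors ∅): φ is true.
Detail at u (witness):
  At u: ◇p ∧ ¬□r is true, ¬p is false, so (◇p ∧ ¬□r) ∨ ¬p is true.
    At u: ◇p is true, ¬□r is true, so ◇p ∧ ¬□r is true.
      At u: ◇p requires p at some successor in {v, t}.
        p holds at v, so ◇p is true at u.
      At u: □r is false, so ¬□r is true.

Yes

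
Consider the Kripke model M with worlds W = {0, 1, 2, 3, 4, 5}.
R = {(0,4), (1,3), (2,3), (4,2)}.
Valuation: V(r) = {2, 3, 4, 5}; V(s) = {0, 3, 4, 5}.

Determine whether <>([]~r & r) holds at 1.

Yes

At 1: <>([]~r & r) requires []~r & r at some successor in {3}.
  []~r & r holds at 3, so <>([]~r & r) is true at 1.
    At 3: []~r is true, r is true, so []~r & r is true.
      At 3: no accessible worlds, so []~r holds vacuously.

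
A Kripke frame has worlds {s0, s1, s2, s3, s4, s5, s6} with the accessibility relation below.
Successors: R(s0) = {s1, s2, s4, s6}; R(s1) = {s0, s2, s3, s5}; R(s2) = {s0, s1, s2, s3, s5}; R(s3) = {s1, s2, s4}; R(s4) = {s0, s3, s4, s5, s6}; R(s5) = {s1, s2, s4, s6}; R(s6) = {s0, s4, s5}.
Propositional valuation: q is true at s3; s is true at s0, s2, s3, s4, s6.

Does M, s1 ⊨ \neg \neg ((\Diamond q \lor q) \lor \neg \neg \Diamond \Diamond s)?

Yes

At s1: \neg ((\Diamond q \lor q) \lor \neg \neg \Diamond \Diamond s) is false, so \neg \neg ((\Diamond q \lor q) \lor \neg \neg \Diamond \Diamond s) is true.
  At s1: (\Diamond q \lor q) \lor \neg \neg \Diamond \Diamond s is true, so \neg ((\Diamond q \lor q) \lor \neg \neg \Diamond \Diamond s) is false.
    At s1: \Diamond q \lor q is true, \neg \neg \Diamond \Diamond s is true, so (\Diamond q \lor q) \lor \neg \neg \Diamond \Diamond s is true.
      At s1: \Diamond q is true, q is false, so \Diamond q \lor q is true.
      At s1: \neg \Diamond \Diamond s is false, so \neg \neg \Diamond \Diamond s is true.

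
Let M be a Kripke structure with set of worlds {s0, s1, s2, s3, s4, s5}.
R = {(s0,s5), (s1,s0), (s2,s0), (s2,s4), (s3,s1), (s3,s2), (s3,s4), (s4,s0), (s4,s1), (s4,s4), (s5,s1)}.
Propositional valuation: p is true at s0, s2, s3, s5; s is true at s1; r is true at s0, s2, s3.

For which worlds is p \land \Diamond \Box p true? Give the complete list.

s2, s3, s5

Let φ = p \land \Diamond \Box p. Evaluate φ at each world:
  s0 (successors {s5}): φ is false.
  s1 (successors {s0}): φ is false.
  s2 (successors {s0, s4}): φ is true.
  s3 (successors {s1, s2, s4}): φ is true.
  s4 (successors {s0, s1, s4}): φ is false.
  s5 (successors {s1}): φ is true.
For instance, at s5:
  At s5: p is true, \Diamond \Box p is true, so p \land \Diamond \Box p is true.
    At s5: \Diamond \Box p requires \Box p at some successor in {s1}.
      \Box p holds at s1, so \Diamond \Box p is true at s5.
Satisfying worlds: {s2, s3, s5}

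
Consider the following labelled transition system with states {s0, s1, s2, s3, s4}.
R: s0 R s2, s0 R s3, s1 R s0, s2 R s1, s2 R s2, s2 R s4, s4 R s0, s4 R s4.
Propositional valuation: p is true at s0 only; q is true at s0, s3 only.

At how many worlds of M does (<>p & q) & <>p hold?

0

Let φ = (<>p & q) & <>p. Evaluate φ at each world:
  s0 (successors {s2, s3}): φ is false.
  s1 (successors {s0}): φ is false.
  s2 (successors {s1, s2, s4}): φ is false.
  s3 (successors ∅): φ is false.
  s4 (successors {s0, s4}): φ is false.
For instance, at s4:
  At s4: <>p & q is false, <>p is true, so (<>p & q) & <>p is false.
    At s4: <>p is true, q is false, so <>p & q is false.
      At s4: <>p requires p at some successor in {s0, s4}.
        p holds at s0, so <>p is true at s4.
    At s4: <>p requires p at some successor in {s0, s4}.
      p holds at s0, so <>p is true at s4.
Satisfying worlds: none.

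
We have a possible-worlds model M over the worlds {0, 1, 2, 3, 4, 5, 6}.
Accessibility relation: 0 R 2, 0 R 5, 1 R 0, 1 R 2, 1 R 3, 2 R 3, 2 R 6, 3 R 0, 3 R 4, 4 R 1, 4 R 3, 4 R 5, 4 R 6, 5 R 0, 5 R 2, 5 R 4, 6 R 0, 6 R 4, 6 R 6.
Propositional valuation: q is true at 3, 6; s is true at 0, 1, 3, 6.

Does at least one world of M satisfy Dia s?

Yes

Let φ = Dia s. Evaluate φ at each world:
  0 (successors {2, 5}): φ is false.
  1 (successors {0, 2, 3}): φ is true.
  2 (successors {3, 6}): φ is true.
  3 (successors {0, 4}): φ is true.
  4 (successors {1, 3, 5, 6}): φ is true.
  5 (successors {0, 2, 4}): φ is true.
  6 (successors {0, 4, 6}): φ is true.
Detail at 1 (witness):
  At 1: Dia s requires s at some successor in {0, 2, 3}.
    s holds at 0, so Dia s is true at 1.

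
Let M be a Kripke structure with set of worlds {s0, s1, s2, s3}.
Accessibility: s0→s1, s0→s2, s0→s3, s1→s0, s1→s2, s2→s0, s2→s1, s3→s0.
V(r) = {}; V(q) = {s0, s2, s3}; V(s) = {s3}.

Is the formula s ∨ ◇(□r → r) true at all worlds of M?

Yes

Recall that □ψ holds at a world iff ψ holds at every accessible world, and ◇ψ holds iff ψ holds at some accessible world.
Let φ = s ∨ ◇(□r → r). Evaluate φ at each world:
  s0 (successors {s1, s2, s3}): φ is true.
  s1 (successors {s0, s2}): φ is true.
  s2 (successors {s0, s1}): φ is true.
  s3 (successors {s0}): φ is true.
For instance, at s1:
  At s1: s is false, ◇(□r → r) is true, so s ∨ ◇(□r → r) is true.
    At s1: ◇(□r → r) requires □r → r at some successor in {s0, s2}.
      □r → r holds at s0, so ◇(□r → r) is true at s1.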